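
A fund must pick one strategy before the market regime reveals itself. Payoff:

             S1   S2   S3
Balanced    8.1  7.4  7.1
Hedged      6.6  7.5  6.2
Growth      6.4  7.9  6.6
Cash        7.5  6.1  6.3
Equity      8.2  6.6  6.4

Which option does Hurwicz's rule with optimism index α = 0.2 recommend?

Balanced: 0.2·8.1 + 0.8·7.1 = 7.3
Hedged: 0.2·7.5 + 0.8·6.2 = 6.46
Growth: 0.2·7.9 + 0.8·6.4 = 6.7
Cash: 0.2·7.5 + 0.8·6.1 = 6.38
Equity: 0.2·8.2 + 0.8·6.4 = 6.76
Highest Hurwicz score = 7.3 → Balanced.

Balanced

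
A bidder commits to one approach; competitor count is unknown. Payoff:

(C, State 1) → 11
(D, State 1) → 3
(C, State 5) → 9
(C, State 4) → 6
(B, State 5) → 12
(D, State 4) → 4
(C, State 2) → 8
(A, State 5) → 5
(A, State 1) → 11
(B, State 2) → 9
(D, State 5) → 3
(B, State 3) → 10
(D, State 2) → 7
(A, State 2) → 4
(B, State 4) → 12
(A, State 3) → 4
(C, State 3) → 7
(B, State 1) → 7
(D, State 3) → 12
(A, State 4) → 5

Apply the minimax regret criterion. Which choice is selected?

Column bests: State 1=11, State 2=9, State 3=12, State 4=12, State 5=12.
A regrets: 0, 5, 8, 7, 7 → max 8
B regrets: 4, 0, 2, 0, 0 → max 4
C regrets: 0, 1, 5, 6, 3 → max 6
D regrets: 8, 2, 0, 8, 9 → max 9
Smallest max regret = 4 → B.

B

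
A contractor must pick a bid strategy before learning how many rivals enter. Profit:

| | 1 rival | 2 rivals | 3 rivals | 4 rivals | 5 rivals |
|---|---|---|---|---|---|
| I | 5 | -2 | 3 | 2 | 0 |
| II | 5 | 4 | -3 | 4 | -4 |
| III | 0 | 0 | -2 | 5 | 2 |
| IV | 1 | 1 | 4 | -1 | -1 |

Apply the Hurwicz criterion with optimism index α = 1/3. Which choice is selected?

I: 1/3·5 + 2/3·(-2) = 1/3
II: 1/3·5 + 2/3·(-4) = -1
III: 1/3·5 + 2/3·(-2) = 1/3
IV: 1/3·4 + 2/3·(-1) = 2/3
Highest Hurwicz score = 2/3 → IV.

IV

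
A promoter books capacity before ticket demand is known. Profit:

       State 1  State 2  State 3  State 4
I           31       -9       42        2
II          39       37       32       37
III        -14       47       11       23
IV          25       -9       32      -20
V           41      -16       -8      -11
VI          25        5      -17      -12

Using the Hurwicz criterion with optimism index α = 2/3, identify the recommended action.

II

I: 2/3·42 + 1/3·(-9) = 25
II: 2/3·39 + 1/3·32 = 110/3
III: 2/3·47 + 1/3·(-14) = 80/3
IV: 2/3·32 + 1/3·(-20) = 44/3
V: 2/3·41 + 1/3·(-16) = 22
VI: 2/3·25 + 1/3·(-17) = 11
Highest Hurwicz score = 110/3 → II.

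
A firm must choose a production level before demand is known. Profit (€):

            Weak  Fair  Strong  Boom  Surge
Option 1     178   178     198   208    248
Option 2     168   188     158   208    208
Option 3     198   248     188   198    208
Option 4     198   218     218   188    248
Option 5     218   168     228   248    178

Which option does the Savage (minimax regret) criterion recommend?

Option 3

Column bests: Weak=218, Fair=248, Strong=228, Boom=248, Surge=248.
Option 1 regrets: 40, 70, 30, 40, 0 → max 70
Option 2 regrets: 50, 60, 70, 40, 40 → max 70
Option 3 regrets: 20, 0, 40, 50, 40 → max 50
Option 4 regrets: 20, 30, 10, 60, 0 → max 60
Option 5 regrets: 0, 80, 0, 0, 70 → max 80
Smallest max regret = 50 → Option 3.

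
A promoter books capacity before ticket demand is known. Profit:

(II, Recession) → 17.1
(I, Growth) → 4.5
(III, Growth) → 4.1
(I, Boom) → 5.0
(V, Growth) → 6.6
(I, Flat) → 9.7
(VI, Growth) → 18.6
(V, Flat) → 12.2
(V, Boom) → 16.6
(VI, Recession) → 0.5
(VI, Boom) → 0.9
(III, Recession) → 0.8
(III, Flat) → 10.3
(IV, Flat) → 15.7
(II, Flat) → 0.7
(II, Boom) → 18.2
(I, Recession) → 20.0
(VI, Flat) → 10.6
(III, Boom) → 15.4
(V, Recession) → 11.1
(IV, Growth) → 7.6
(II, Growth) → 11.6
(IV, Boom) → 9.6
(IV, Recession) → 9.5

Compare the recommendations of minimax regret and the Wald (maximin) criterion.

minimax regret → IV; maximin → IV (agree)

Column bests: Recession=20.0, Flat=15.7, Growth=18.6, Boom=18.2.
I regrets: 0.0, 6.0, 14.1, 13.2 → max 14.1
II regrets: 2.9, 15.0, 7.0, 0.0 → max 15.0
III regrets: 19.2, 5.4, 14.5, 2.8 → max 19.2
IV regrets: 10.5, 0.0, 11.0, 8.6 → max 11.0
V regrets: 8.9, 3.5, 12.0, 1.6 → max 12.0
VI regrets: 19.5, 5.1, 0.0, 17.3 → max 19.5
Smallest max regret = 11.0 → IV.
Row minima: I=4.5, II=0.7, III=0.8, IV=7.6, V=6.6, VI=0.5
Best worst-case = 7.6 → IV.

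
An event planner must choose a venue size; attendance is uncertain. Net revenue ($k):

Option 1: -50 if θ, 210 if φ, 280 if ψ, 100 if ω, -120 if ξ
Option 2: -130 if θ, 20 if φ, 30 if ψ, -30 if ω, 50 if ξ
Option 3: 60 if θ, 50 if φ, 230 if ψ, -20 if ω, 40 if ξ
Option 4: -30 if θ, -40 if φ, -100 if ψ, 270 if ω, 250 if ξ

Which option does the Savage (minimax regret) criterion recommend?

Option 3

Column bests: θ=60, φ=210, ψ=280, ω=270, ξ=250.
Option 1 regrets: 110, 0, 0, 170, 370 → max 370
Option 2 regrets: 190, 190, 250, 300, 200 → max 300
Option 3 regrets: 0, 160, 50, 290, 210 → max 290
Option 4 regrets: 90, 250, 380, 0, 0 → max 380
Smallest max regret = 290 → Option 3.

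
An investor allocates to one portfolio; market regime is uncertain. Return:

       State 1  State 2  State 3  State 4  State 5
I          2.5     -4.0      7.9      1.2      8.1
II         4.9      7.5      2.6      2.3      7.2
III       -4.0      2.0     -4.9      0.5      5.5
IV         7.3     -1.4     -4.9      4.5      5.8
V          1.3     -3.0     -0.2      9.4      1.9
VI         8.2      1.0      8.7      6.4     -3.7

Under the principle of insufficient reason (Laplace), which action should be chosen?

II

Row averages: I=3.14, II=4.9, III=-0.18, IV=2.26, V=1.88, VI=4.12
Highest average = 4.9 → II.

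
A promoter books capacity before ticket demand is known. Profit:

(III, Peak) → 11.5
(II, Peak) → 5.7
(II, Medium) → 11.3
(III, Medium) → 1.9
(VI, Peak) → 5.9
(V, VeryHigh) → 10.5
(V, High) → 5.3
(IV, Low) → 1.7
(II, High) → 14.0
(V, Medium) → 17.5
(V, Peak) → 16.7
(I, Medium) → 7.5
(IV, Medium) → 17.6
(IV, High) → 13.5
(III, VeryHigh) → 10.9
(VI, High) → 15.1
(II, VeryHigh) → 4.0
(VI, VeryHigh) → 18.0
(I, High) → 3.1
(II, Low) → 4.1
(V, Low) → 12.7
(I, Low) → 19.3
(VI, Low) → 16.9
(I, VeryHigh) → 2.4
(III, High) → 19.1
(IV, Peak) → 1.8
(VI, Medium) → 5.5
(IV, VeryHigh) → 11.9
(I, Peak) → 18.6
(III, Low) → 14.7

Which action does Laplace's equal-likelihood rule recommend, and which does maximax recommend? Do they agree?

Row averages: I=10.18, II=7.82, III=11.62, IV=9.3, V=12.54, VI=12.28
Highest average = 12.54 → V.
Row maxima: I=19.3, II=14.0, III=19.1, IV=17.6, V=17.5, VI=18.0
Best best-case = 19.3 → I.

laplace → V; maximax → I (disagree)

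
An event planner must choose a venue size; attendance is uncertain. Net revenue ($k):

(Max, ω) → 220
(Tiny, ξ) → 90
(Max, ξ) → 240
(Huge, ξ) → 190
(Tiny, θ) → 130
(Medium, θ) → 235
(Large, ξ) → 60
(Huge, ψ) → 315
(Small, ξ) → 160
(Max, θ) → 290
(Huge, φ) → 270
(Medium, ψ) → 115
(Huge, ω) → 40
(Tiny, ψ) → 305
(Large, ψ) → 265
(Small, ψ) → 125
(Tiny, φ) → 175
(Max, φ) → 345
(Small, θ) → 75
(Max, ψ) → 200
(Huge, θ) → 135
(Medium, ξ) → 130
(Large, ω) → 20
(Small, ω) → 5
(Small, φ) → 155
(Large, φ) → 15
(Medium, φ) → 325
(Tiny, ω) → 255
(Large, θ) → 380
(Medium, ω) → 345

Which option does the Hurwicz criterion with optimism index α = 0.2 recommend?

Tiny: 0.2·305 + 0.8·90 = 133
Small: 0.2·160 + 0.8·5 = 36
Medium: 0.2·345 + 0.8·115 = 161
Large: 0.2·380 + 0.8·15 = 88
Huge: 0.2·315 + 0.8·40 = 95
Max: 0.2·345 + 0.8·200 = 229
Highest Hurwicz score = 229 → Max.

Max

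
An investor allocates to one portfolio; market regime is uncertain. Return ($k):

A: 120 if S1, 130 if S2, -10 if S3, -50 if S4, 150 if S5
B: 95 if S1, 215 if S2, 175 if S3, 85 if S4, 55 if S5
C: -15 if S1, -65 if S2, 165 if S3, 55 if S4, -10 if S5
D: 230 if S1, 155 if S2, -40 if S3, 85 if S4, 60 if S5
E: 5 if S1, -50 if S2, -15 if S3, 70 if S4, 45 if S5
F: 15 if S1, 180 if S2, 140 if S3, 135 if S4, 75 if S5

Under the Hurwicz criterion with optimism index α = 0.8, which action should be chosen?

A: 0.8·150 + 0.2·(-50) = 110
B: 0.8·215 + 0.2·55 = 183
C: 0.8·165 + 0.2·(-65) = 119
D: 0.8·230 + 0.2·(-40) = 176
E: 0.8·70 + 0.2·(-50) = 46
F: 0.8·180 + 0.2·15 = 147
Highest Hurwicz score = 183 → B.

B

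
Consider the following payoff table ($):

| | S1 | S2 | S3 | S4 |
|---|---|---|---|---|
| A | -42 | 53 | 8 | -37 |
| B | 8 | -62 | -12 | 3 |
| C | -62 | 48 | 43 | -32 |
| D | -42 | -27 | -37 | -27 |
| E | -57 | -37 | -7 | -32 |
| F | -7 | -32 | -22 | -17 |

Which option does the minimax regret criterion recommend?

A

Column bests: S1=8, S2=53, S3=43, S4=3.
A regrets: 50, 0, 35, 40 → max 50
B regrets: 0, 115, 55, 0 → max 115
C regrets: 70, 5, 0, 35 → max 70
D regrets: 50, 80, 80, 30 → max 80
E regrets: 65, 90, 50, 35 → max 90
F regrets: 15, 85, 65, 20 → max 85
Smallest max regret = 50 → A.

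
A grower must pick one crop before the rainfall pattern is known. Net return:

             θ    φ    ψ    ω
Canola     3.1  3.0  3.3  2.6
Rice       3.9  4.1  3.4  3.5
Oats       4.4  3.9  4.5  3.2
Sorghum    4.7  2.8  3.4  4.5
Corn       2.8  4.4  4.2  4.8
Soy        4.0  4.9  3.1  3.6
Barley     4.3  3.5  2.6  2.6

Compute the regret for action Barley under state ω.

Best payoff under ω is 4.8.
Regret = 4.8 − 2.6 = 2.2.

2.2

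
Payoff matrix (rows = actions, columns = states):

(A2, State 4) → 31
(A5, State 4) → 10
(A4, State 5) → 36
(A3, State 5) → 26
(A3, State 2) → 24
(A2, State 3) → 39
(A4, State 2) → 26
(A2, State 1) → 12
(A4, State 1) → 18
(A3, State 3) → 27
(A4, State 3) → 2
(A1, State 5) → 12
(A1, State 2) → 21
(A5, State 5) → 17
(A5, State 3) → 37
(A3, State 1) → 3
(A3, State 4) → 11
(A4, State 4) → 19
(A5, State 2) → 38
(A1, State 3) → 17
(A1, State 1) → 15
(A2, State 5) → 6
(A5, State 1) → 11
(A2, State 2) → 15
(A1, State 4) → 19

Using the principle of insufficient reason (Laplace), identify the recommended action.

A5

Row averages: A1=16.8, A2=20.6, A3=18.2, A4=20.2, A5=22.6
Highest average = 22.6 → A5.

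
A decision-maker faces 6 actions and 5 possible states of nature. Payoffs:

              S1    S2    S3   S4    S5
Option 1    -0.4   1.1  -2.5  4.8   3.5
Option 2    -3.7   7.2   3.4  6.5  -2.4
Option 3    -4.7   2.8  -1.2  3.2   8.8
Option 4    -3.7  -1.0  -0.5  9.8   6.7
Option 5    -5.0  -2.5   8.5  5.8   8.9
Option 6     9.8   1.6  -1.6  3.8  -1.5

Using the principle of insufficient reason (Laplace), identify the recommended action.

Row averages: Option 1=1.3, Option 2=2.2, Option 3=1.78, Option 4=2.26, Option 5=3.14, Option 6=2.42
Highest average = 3.14 → Option 5.

Option 5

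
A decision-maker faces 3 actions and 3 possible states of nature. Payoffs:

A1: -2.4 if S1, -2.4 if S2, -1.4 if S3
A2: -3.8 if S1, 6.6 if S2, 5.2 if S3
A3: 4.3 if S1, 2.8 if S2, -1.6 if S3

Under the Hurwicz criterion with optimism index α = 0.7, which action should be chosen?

A2

A1: 0.7·(-1.4) + 0.3·(-2.4) = -1.7
A2: 0.7·6.6 + 0.3·(-3.8) = 3.48
A3: 0.7·4.3 + 0.3·(-1.6) = 2.53
Highest Hurwicz score = 3.48 → A2.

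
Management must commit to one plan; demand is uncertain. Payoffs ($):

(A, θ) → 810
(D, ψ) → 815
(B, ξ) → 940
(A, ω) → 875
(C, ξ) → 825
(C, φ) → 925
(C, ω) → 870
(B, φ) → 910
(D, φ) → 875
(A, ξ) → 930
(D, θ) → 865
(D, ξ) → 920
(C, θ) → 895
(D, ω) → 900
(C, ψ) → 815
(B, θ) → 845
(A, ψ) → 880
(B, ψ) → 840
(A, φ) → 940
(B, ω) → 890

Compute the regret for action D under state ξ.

20

Best payoff under ξ is 940.
Regret = 940 − 920 = 20.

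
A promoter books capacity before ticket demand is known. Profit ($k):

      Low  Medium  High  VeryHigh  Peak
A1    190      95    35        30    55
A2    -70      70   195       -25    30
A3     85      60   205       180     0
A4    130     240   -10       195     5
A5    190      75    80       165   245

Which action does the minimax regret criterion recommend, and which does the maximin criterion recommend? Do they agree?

minimax regret → A5; maximin → A5 (agree)

Column bests: Low=190, Medium=240, High=205, VeryHigh=195, Peak=245.
A1 regrets: 0, 145, 170, 165, 190 → max 190
A2 regrets: 260, 170, 10, 220, 215 → max 260
A3 regrets: 105, 180, 0, 15, 245 → max 245
A4 regrets: 60, 0, 215, 0, 240 → max 240
A5 regrets: 0, 165, 125, 30, 0 → max 165
Smallest max regret = 165 → A5.
Row minima: A1=30, A2=-70, A3=0, A4=-10, A5=75
Best worst-case = 75 → A5.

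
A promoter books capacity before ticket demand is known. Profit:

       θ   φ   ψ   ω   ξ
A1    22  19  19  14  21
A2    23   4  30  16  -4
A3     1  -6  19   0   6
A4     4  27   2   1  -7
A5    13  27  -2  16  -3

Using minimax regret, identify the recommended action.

Column bests: θ=23, φ=27, ψ=30, ω=16, ξ=21.
A1 regrets: 1, 8, 11, 2, 0 → max 11
A2 regrets: 0, 23, 0, 0, 25 → max 25
A3 regrets: 22, 33, 11, 16, 15 → max 33
A4 regrets: 19, 0, 28, 15, 28 → max 28
A5 regrets: 10, 0, 32, 0, 24 → max 32
Smallest max regret = 11 → A1.

A1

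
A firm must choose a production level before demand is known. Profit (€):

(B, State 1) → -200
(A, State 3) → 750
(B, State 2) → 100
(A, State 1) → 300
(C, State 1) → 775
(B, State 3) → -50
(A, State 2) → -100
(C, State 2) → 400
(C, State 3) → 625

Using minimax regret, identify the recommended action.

C

Column bests: State 1=775, State 2=400, State 3=750.
A regrets: 475, 500, 0 → max 500
B regrets: 975, 300, 800 → max 975
C regrets: 0, 0, 125 → max 125
Smallest max regret = 125 → C.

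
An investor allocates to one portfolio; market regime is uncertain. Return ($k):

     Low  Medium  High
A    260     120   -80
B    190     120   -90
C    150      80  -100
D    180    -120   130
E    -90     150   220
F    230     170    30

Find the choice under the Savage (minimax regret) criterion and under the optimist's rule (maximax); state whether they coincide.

minimax regret → F; maximax → A (disagree)

Column bests: Low=260, Medium=170, High=220.
A regrets: 0, 50, 300 → max 300
B regrets: 70, 50, 310 → max 310
C regrets: 110, 90, 320 → max 320
D regrets: 80, 290, 90 → max 290
E regrets: 350, 20, 0 → max 350
F regrets: 30, 0, 190 → max 190
Smallest max regret = 190 → F.
Row maxima: A=260, B=190, C=150, D=180, E=220, F=230
Best best-case = 260 → A.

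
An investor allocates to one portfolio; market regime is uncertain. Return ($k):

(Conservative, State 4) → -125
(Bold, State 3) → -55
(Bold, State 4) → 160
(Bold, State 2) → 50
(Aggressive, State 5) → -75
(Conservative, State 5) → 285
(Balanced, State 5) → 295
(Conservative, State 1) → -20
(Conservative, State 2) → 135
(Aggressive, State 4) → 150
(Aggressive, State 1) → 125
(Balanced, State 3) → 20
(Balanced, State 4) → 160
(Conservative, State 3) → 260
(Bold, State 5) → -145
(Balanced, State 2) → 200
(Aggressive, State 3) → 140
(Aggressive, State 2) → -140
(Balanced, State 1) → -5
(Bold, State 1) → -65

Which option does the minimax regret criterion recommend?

Balanced

Column bests: State 1=125, State 2=200, State 3=260, State 4=160, State 5=295.
Conservative regrets: 145, 65, 0, 285, 10 → max 285
Balanced regrets: 130, 0, 240, 0, 0 → max 240
Aggressive regrets: 0, 340, 120, 10, 370 → max 370
Bold regrets: 190, 150, 315, 0, 440 → max 440
Smallest max regret = 240 → Balanced.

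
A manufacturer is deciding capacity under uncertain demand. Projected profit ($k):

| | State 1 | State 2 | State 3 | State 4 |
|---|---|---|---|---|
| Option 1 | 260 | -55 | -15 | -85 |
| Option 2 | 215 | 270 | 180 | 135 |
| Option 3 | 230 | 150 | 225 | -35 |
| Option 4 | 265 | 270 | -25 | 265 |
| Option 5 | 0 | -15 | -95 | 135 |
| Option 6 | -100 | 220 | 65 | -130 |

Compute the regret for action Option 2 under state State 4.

130

Best payoff under State 4 is 265.
Regret = 265 − 135 = 130.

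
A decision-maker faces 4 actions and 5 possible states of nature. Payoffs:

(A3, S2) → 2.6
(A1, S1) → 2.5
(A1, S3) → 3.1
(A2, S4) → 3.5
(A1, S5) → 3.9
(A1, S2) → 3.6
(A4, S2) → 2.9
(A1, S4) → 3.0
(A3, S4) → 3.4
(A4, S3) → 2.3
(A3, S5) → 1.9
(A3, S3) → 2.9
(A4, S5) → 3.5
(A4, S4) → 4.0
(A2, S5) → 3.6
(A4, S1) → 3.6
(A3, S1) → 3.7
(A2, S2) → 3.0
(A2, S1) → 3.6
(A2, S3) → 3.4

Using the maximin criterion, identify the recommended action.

Row minima: A1=2.5, A2=3.0, A3=1.9, A4=2.3
Best worst-case = 3.0 → A2.

A2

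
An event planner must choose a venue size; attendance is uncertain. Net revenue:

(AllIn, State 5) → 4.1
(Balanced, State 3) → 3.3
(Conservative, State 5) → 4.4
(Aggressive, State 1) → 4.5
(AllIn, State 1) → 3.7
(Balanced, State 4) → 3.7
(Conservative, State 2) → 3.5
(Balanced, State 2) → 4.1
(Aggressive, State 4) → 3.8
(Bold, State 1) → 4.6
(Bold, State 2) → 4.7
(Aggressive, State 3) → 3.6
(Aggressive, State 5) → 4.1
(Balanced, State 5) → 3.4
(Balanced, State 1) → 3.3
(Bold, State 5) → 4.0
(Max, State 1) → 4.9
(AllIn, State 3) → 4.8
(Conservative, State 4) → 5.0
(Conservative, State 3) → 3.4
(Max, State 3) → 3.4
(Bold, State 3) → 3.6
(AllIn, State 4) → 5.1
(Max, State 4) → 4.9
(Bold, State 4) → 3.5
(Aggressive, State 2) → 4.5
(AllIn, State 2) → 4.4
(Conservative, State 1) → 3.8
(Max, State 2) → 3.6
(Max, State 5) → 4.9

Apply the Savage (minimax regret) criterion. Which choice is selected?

Column bests: State 1=4.9, State 2=4.7, State 3=4.8, State 4=5.1, State 5=4.9.
Conservative regrets: 1.1, 1.2, 1.4, 0.1, 0.5 → max 1.4
Balanced regrets: 1.6, 0.6, 1.5, 1.4, 1.5 → max 1.6
Aggressive regrets: 0.4, 0.2, 1.2, 1.3, 0.8 → max 1.3
Bold regrets: 0.3, 0.0, 1.2, 1.6, 0.9 → max 1.6
AllIn regrets: 1.2, 0.3, 0.0, 0.0, 0.8 → max 1.2
Max regrets: 0.0, 1.1, 1.4, 0.2, 0.0 → max 1.4
Smallest max regret = 1.2 → AllIn.

AllIn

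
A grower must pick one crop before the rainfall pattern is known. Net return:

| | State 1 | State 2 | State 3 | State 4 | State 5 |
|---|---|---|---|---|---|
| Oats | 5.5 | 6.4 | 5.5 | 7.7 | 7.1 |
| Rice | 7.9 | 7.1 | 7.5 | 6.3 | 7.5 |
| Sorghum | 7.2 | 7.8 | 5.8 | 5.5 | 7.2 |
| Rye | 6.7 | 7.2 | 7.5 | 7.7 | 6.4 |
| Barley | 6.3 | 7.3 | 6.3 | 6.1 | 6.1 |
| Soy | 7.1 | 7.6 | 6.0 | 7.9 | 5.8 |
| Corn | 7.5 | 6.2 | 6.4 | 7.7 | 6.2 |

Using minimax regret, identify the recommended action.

Rye

Column bests: State 1=7.9, State 2=7.8, State 3=7.5, State 4=7.9, State 5=7.5.
Oats regrets: 2.4, 1.4, 2.0, 0.2, 0.4 → max 2.4
Rice regrets: 0.0, 0.7, 0.0, 1.6, 0.0 → max 1.6
Sorghum regrets: 0.7, 0.0, 1.7, 2.4, 0.3 → max 2.4
Rye regrets: 1.2, 0.6, 0.0, 0.2, 1.1 → max 1.2
Barley regrets: 1.6, 0.5, 1.2, 1.8, 1.4 → max 1.8
Soy regrets: 0.8, 0.2, 1.5, 0.0, 1.7 → max 1.7
Corn regrets: 0.4, 1.6, 1.1, 0.2, 1.3 → max 1.6
Smallest max regret = 1.2 → Rye.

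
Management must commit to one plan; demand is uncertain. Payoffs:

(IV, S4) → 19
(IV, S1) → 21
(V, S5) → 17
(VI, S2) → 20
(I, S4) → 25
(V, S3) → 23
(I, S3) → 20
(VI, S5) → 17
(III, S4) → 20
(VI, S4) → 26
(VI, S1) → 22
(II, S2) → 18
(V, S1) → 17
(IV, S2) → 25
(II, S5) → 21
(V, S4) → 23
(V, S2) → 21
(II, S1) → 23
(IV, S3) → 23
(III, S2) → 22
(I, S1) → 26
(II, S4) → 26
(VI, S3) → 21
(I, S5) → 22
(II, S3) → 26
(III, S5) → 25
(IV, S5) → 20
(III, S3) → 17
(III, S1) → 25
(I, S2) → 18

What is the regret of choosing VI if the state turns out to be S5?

Best payoff under S5 is 25.
Regret = 25 − 17 = 8.

8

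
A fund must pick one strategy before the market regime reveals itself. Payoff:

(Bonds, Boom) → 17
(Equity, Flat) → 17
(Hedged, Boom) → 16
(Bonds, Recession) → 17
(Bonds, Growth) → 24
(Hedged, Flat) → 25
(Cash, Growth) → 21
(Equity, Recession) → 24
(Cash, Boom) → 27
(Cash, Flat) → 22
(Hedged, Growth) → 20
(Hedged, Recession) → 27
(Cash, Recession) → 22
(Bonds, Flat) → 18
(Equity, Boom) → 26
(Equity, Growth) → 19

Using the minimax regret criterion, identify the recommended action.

Cash

Column bests: Recession=27, Flat=25, Growth=24, Boom=27.
Cash regrets: 5, 3, 3, 0 → max 5
Hedged regrets: 0, 0, 4, 11 → max 11
Bonds regrets: 10, 7, 0, 10 → max 10
Equity regrets: 3, 8, 5, 1 → max 8
Smallest max regret = 5 → Cash.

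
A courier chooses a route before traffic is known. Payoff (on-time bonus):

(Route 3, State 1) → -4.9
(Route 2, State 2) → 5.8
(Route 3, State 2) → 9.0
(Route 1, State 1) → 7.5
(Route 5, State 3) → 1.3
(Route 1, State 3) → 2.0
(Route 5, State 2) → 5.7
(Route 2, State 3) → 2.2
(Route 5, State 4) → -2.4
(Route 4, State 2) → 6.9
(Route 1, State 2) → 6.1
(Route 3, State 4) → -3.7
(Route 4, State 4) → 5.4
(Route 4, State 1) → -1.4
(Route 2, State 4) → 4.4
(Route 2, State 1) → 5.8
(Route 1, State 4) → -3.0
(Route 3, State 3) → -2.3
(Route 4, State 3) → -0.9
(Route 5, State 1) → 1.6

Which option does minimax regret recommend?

Route 2

Column bests: State 1=7.5, State 2=9.0, State 3=2.2, State 4=5.4.
Route 1 regrets: 0.0, 2.9, 0.2, 8.4 → max 8.4
Route 2 regrets: 1.7, 3.2, 0.0, 1.0 → max 3.2
Route 3 regrets: 12.4, 0.0, 4.5, 9.1 → max 12.4
Route 4 regrets: 8.9, 2.1, 3.1, 0.0 → max 8.9
Route 5 regrets: 5.9, 3.3, 0.9, 7.8 → max 7.8
Smallest max regret = 3.2 → Route 2.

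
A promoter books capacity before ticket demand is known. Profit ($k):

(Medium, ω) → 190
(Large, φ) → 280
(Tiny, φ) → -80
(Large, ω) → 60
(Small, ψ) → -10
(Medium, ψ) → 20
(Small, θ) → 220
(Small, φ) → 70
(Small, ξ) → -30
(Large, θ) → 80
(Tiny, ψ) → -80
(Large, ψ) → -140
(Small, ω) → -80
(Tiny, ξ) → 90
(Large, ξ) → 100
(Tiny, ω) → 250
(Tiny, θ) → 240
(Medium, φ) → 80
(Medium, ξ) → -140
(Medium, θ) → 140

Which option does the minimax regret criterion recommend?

Column bests: θ=240, φ=280, ψ=20, ω=250, ξ=100.
Tiny regrets: 0, 360, 100, 0, 10 → max 360
Small regrets: 20, 210, 30, 330, 130 → max 330
Medium regrets: 100, 200, 0, 60, 240 → max 240
Large regrets: 160, 0, 160, 190, 0 → max 190
Smallest max regret = 190 → Large.

Large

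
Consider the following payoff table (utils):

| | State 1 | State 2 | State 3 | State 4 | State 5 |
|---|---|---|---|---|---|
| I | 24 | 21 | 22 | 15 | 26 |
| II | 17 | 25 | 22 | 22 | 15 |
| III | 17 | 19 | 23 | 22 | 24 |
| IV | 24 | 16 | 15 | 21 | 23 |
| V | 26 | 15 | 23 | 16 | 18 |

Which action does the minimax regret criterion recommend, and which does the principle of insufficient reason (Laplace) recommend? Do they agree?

Column bests: State 1=26, State 2=25, State 3=23, State 4=22, State 5=26.
I regrets: 2, 4, 1, 7, 0 → max 7
II regrets: 9, 0, 1, 0, 11 → max 11
III regrets: 9, 6, 0, 0, 2 → max 9
IV regrets: 2, 9, 8, 1, 3 → max 9
V regrets: 0, 10, 0, 6, 8 → max 10
Smallest max regret = 7 → I.
Row averages: I=21.6, II=20.2, III=21, IV=19.8, V=19.6
Highest average = 21.6 → I.

minimax regret → I; laplace → I (agree)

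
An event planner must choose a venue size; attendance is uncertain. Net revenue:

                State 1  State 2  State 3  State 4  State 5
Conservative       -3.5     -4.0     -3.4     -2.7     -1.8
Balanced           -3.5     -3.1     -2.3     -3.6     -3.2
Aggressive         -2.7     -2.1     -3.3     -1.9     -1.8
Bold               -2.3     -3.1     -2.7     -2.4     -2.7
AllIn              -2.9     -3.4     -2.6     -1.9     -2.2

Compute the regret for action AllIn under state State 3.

0.3

Best payoff under State 3 is -2.3.
Regret = -2.3 − (-2.6) = 0.3.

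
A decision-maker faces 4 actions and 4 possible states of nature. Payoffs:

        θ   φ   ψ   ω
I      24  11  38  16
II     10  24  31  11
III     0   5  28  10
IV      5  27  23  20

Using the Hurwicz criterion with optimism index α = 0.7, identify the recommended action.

I: 0.7·38 + 0.3·11 = 29.9
II: 0.7·31 + 0.3·10 = 24.7
III: 0.7·28 + 0.3·0 = 19.6
IV: 0.7·27 + 0.3·5 = 20.4
Highest Hurwicz score = 29.9 → I.

I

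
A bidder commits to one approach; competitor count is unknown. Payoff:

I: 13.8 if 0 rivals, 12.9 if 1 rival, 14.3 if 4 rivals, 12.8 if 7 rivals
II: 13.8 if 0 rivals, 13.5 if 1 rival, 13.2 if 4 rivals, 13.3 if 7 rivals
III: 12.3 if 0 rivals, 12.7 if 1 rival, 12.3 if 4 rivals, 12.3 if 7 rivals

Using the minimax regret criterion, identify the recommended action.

Column bests: 0 rivals=13.8, 1 rival=13.5, 4 rivals=14.3, 7 rivals=13.3.
I regrets: 0.0, 0.6, 0.0, 0.5 → max 0.6
II regrets: 0.0, 0.0, 1.1, 0.0 → max 1.1
III regrets: 1.5, 0.8, 2.0, 1.0 → max 2.0
Smallest max regret = 0.6 → I.

I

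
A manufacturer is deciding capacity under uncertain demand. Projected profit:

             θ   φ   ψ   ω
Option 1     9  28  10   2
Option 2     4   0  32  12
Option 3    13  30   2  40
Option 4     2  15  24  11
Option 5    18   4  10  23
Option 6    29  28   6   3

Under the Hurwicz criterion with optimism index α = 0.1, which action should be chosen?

Option 5

Option 1: 0.1·28 + 0.9·2 = 4.6
Option 2: 0.1·32 + 0.9·0 = 3.2
Option 3: 0.1·40 + 0.9·2 = 5.8
Option 4: 0.1·24 + 0.9·2 = 4.2
Option 5: 0.1·23 + 0.9·4 = 5.9
Option 6: 0.1·29 + 0.9·3 = 5.6
Highest Hurwicz score = 5.9 → Option 5.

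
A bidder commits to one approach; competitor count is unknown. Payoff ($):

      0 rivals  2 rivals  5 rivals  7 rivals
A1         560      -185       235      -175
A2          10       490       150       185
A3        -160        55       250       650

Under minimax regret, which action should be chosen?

Column bests: 0 rivals=560, 2 rivals=490, 5 rivals=250, 7 rivals=650.
A1 regrets: 0, 675, 15, 825 → max 825
A2 regrets: 550, 0, 100, 465 → max 550
A3 regrets: 720, 435, 0, 0 → max 720
Smallest max regret = 550 → A2.

A2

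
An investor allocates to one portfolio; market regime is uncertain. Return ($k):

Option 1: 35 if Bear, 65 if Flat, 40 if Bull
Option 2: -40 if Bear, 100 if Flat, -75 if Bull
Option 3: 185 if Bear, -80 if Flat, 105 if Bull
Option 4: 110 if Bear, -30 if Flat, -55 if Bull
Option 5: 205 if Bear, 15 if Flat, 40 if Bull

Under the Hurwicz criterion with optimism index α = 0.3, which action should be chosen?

Option 5

Option 1: 0.3·65 + 0.7·35 = 44
Option 2: 0.3·100 + 0.7·(-75) = -22.5
Option 3: 0.3·185 + 0.7·(-80) = -0.5
Option 4: 0.3·110 + 0.7·(-55) = -5.5
Option 5: 0.3·205 + 0.7·15 = 72
Highest Hurwicz score = 72 → Option 5.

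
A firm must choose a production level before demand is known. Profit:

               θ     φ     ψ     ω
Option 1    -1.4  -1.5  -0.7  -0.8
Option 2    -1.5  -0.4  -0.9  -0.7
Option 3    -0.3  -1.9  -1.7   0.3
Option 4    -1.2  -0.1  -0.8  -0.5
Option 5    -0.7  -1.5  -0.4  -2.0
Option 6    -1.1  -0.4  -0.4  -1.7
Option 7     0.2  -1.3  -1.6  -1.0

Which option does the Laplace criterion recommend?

Option 4

Row averages: Option 1=-1.1, Option 2=-0.875, Option 3=-0.9, Option 4=-0.65, Option 5=-1.15, Option 6=-0.9, Option 7=-0.925
Highest average = -0.65 → Option 4.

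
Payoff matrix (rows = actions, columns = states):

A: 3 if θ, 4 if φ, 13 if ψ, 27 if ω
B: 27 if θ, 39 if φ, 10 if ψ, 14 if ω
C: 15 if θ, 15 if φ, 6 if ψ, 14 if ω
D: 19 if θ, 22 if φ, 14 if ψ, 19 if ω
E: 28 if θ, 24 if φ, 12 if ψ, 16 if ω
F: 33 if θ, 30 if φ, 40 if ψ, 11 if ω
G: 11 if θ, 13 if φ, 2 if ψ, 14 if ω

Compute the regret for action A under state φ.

Best payoff under φ is 39.
Regret = 39 − 4 = 35.

35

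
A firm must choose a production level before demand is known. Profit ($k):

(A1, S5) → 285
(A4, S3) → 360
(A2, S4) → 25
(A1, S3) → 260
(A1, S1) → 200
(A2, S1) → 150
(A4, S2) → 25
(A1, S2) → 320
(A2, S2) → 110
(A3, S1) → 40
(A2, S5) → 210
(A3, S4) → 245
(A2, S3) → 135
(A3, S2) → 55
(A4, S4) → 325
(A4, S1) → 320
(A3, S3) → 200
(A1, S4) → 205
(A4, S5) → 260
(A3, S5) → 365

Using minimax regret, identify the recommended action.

Column bests: S1=320, S2=320, S3=360, S4=325, S5=365.
A1 regrets: 120, 0, 100, 120, 80 → max 120
A2 regrets: 170, 210, 225, 300, 155 → max 300
A3 regrets: 280, 265, 160, 80, 0 → max 280
A4 regrets: 0, 295, 0, 0, 105 → max 295
Smallest max regret = 120 → A1.

A1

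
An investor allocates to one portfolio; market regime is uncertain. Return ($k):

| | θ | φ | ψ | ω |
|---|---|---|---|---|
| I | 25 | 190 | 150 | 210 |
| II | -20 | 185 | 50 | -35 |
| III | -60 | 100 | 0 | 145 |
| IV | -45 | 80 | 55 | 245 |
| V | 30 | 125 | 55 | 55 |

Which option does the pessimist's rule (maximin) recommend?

V

Row minima: I=25, II=-35, III=-60, IV=-45, V=30
Best worst-case = 30 → V.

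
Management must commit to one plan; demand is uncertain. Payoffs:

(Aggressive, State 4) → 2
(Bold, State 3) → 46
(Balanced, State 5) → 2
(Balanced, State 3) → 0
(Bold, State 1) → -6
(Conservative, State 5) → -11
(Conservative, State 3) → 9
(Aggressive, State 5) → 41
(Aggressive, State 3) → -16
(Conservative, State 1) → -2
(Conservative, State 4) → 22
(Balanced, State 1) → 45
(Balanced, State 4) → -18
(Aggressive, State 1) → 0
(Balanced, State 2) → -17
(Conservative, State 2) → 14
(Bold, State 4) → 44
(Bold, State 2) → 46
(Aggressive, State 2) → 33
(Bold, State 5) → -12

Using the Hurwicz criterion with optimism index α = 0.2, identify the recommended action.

Bold

Conservative: 0.2·22 + 0.8·(-11) = -4.4
Balanced: 0.2·45 + 0.8·(-18) = -5.4
Aggressive: 0.2·41 + 0.8·(-16) = -4.6
Bold: 0.2·46 + 0.8·(-12) = -0.4
Highest Hurwicz score = -0.4 → Bold.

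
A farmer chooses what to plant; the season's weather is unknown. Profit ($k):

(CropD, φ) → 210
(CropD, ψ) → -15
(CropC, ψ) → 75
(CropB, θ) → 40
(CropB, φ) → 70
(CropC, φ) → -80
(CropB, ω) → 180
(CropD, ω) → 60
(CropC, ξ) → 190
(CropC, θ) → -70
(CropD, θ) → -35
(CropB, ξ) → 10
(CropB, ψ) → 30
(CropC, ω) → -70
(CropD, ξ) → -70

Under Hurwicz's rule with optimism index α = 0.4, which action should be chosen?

CropC: 0.4·190 + 0.6·(-80) = 28
CropD: 0.4·210 + 0.6·(-70) = 42
CropB: 0.4·180 + 0.6·10 = 78
Highest Hurwicz score = 78 → CropB.

CropB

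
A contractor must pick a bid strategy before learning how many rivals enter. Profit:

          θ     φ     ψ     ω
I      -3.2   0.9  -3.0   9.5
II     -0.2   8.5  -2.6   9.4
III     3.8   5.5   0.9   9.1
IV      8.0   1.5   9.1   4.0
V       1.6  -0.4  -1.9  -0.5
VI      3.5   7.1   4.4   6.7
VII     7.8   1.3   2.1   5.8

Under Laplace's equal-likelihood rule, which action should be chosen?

IV

Row averages: I=1.05, II=3.775, III=4.825, IV=5.65, V=-0.3, VI=5.425, VII=4.25
Highest average = 5.65 → IV.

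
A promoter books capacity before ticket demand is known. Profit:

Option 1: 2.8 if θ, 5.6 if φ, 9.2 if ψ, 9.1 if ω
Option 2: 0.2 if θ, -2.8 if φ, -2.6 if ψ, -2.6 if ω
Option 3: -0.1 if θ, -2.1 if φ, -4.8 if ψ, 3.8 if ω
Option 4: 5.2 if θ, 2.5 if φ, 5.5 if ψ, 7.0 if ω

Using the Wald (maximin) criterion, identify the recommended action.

Row minima: Option 1=2.8, Option 2=-2.8, Option 3=-4.8, Option 4=2.5
Best worst-case = 2.8 → Option 1.

Option 1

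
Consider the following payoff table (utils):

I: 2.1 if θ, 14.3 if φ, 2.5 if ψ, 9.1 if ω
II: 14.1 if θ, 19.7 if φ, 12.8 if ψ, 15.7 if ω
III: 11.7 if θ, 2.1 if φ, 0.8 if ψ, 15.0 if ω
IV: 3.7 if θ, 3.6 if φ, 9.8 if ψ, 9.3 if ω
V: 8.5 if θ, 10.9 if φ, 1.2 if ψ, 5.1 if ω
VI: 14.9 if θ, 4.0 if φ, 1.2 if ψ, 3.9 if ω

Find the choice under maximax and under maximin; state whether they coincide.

Row maxima: I=14.3, II=19.7, III=15.0, IV=9.8, V=10.9, VI=14.9
Best best-case = 19.7 → II.
Row minima: I=2.1, II=12.8, III=0.8, IV=3.6, V=1.2, VI=1.2
Best worst-case = 12.8 → II.

maximax → II; maximin → II (agree)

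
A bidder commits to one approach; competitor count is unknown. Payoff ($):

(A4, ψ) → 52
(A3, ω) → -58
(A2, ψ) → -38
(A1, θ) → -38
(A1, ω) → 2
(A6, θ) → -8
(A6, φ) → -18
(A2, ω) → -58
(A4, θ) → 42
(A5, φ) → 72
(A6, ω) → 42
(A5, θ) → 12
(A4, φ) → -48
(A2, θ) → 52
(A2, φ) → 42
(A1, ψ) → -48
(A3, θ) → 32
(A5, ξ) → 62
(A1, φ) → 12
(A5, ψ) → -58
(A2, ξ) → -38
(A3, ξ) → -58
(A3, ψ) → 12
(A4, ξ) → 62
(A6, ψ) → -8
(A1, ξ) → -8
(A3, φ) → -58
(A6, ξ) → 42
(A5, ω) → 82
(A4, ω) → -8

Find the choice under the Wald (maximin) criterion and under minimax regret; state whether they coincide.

maximin → A6; minimax regret → A6 (agree)

Row minima: A1=-48, A2=-58, A3=-58, A4=-48, A5=-58, A6=-18
Best worst-case = -18 → A6.
Column bests: θ=52, φ=72, ψ=52, ω=82, ξ=62.
A1 regrets: 90, 60, 100, 80, 70 → max 100
A2 regrets: 0, 30, 90, 140, 100 → max 140
A3 regrets: 20, 130, 40, 140, 120 → max 140
A4 regrets: 10, 120, 0, 90, 0 → max 120
A5 regrets: 40, 0, 110, 0, 0 → max 110
A6 regrets: 60, 90, 60, 40, 20 → max 90
Smallest max regret = 90 → A6.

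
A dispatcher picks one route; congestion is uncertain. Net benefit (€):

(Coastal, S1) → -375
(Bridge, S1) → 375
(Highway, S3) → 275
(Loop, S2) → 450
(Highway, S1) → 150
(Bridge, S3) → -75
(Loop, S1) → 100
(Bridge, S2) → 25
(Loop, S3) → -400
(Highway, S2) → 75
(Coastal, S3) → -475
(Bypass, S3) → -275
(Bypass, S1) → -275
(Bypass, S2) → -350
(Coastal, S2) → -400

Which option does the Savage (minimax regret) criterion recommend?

Column bests: S1=375, S2=450, S3=275.
Loop regrets: 275, 0, 675 → max 675
Bypass regrets: 650, 800, 550 → max 800
Highway regrets: 225, 375, 0 → max 375
Bridge regrets: 0, 425, 350 → max 425
Coastal regrets: 750, 850, 750 → max 850
Smallest max regret = 375 → Highway.

Highway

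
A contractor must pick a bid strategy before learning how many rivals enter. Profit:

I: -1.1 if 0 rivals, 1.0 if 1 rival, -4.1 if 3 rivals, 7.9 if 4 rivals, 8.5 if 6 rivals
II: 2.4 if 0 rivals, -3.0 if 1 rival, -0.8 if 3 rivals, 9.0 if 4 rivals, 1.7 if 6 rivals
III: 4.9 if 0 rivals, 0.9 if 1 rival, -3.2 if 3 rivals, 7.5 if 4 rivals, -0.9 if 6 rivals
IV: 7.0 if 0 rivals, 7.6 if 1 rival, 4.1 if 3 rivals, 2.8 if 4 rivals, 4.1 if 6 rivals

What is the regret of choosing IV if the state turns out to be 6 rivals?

4.4

Best payoff under 6 rivals is 8.5.
Regret = 8.5 − 4.1 = 4.4.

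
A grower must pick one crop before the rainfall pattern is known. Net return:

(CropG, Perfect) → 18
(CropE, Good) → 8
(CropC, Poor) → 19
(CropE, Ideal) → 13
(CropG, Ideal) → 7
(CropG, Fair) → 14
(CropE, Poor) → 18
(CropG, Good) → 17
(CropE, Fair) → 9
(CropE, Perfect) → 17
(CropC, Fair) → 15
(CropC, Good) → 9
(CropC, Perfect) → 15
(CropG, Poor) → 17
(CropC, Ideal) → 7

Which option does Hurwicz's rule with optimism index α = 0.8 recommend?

CropC

CropC: 0.8·19 + 0.2·7 = 16.6
CropG: 0.8·18 + 0.2·7 = 15.8
CropE: 0.8·18 + 0.2·8 = 16
Highest Hurwicz score = 16.6 → CropC.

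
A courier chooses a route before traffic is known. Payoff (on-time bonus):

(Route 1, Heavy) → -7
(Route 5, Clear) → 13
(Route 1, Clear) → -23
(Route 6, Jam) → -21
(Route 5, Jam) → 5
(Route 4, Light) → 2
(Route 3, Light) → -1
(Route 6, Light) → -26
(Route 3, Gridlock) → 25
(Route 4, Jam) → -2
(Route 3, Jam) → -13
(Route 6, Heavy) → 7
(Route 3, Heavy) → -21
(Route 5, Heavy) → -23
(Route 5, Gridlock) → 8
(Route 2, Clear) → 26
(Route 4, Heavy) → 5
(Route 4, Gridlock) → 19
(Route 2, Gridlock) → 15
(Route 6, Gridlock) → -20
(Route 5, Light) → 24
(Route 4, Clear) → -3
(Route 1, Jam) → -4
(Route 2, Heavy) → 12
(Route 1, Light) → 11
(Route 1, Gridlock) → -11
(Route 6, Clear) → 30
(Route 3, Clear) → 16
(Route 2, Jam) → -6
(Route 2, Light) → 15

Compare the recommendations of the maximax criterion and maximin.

maximax → Route 6; maximin → Route 4 (disagree)

Row maxima: Route 1=11, Route 2=26, Route 3=25, Route 4=19, Route 5=24, Route 6=30
Best best-case = 30 → Route 6.
Row minima: Route 1=-23, Route 2=-6, Route 3=-21, Route 4=-3, Route 5=-23, Route 6=-26
Best worst-case = -3 → Route 4.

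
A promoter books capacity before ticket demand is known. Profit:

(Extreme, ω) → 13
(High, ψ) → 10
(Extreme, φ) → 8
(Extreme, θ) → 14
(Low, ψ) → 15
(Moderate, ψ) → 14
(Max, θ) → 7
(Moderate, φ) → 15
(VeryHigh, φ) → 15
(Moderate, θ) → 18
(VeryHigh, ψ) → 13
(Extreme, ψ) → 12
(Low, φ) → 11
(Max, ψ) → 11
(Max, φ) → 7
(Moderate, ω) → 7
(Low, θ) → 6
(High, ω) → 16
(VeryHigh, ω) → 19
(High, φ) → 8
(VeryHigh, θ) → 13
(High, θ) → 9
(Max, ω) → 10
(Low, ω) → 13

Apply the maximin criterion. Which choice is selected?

VeryHigh

Row minima: Low=6, Moderate=7, High=8, VeryHigh=13, Extreme=8, Max=7
Best worst-case = 13 → VeryHigh.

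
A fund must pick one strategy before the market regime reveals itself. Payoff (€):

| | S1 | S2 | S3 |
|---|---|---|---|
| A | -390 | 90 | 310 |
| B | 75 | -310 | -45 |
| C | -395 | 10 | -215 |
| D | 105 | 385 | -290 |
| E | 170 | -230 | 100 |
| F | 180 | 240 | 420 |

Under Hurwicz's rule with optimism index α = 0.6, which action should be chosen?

F

A: 0.6·310 + 0.4·(-390) = 30
B: 0.6·75 + 0.4·(-310) = -79
C: 0.6·10 + 0.4·(-395) = -152
D: 0.6·385 + 0.4·(-290) = 115
E: 0.6·170 + 0.4·(-230) = 10
F: 0.6·420 + 0.4·180 = 324
Highest Hurwicz score = 324 → F.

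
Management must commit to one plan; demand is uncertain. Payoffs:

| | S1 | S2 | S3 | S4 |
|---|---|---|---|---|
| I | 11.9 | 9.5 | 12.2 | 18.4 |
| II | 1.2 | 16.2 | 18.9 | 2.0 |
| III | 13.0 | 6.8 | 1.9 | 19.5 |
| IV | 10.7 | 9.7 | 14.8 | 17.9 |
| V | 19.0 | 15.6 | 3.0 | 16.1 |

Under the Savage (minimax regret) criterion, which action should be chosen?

I

Column bests: S1=19.0, S2=16.2, S3=18.9, S4=19.5.
I regrets: 7.1, 6.7, 6.7, 1.1 → max 7.1
II regrets: 17.8, 0.0, 0.0, 17.5 → max 17.8
III regrets: 6.0, 9.4, 17.0, 0.0 → max 17.0
IV regrets: 8.3, 6.5, 4.1, 1.6 → max 8.3
V regrets: 0.0, 0.6, 15.9, 3.4 → max 15.9
Smallest max regret = 7.1 → I.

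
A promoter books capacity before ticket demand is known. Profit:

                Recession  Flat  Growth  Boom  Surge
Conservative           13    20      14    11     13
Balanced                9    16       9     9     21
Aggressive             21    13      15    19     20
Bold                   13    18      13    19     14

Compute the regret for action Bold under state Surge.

Best payoff under Surge is 21.
Regret = 21 − 14 = 7.

7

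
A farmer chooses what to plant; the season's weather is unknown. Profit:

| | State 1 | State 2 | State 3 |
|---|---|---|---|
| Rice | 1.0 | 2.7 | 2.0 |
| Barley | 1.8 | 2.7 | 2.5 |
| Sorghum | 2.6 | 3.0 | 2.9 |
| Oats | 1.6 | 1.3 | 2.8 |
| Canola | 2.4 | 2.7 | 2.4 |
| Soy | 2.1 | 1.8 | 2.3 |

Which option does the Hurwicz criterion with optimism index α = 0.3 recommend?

Rice: 0.3·2.7 + 0.7·1.0 = 1.51
Barley: 0.3·2.7 + 0.7·1.8 = 2.07
Sorghum: 0.3·3.0 + 0.7·2.6 = 2.72
Oats: 0.3·2.8 + 0.7·1.3 = 1.75
Canola: 0.3·2.7 + 0.7·2.4 = 2.49
Soy: 0.3·2.3 + 0.7·1.8 = 1.95
Highest Hurwicz score = 2.72 → Sorghum.

Sorghum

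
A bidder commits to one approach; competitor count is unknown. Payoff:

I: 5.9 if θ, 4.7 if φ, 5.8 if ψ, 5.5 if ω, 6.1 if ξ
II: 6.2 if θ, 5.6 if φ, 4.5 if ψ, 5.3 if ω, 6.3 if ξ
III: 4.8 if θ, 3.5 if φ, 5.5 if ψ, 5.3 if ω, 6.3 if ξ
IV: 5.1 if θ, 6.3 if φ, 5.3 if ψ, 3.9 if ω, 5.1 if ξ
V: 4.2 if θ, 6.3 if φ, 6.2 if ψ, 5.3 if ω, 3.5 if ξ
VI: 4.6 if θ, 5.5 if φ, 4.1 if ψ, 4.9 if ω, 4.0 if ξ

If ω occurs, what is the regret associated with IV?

Best payoff under ω is 5.5.
Regret = 5.5 − 3.9 = 1.6.

1.6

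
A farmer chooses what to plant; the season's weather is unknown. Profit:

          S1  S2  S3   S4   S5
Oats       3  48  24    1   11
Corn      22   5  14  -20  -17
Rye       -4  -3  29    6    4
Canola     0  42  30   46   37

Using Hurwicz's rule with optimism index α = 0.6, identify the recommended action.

Oats

Oats: 0.6·48 + 0.4·1 = 29.2
Corn: 0.6·22 + 0.4·(-20) = 5.2
Rye: 0.6·29 + 0.4·(-4) = 15.8
Canola: 0.6·46 + 0.4·0 = 27.6
Highest Hurwicz score = 29.2 → Oats.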